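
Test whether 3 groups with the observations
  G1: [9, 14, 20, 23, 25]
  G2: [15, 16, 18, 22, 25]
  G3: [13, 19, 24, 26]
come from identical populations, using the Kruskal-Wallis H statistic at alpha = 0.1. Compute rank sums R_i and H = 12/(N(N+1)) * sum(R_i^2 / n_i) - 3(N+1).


Step 1: Combine all N = 14 observations and assign midranks.
sorted (value, group, rank): (9,G1,1), (13,G3,2), (14,G1,3), (15,G2,4), (16,G2,5), (18,G2,6), (19,G3,7), (20,G1,8), (22,G2,9), (23,G1,10), (24,G3,11), (25,G1,12.5), (25,G2,12.5), (26,G3,14)
Step 2: Sum ranks within each group.
R_1 = 34.5 (n_1 = 5)
R_2 = 36.5 (n_2 = 5)
R_3 = 34 (n_3 = 4)
Step 3: H = 12/(N(N+1)) * sum(R_i^2/n_i) - 3(N+1)
     = 12/(14*15) * (34.5^2/5 + 36.5^2/5 + 34^2/4) - 3*15
     = 0.057143 * 793.5 - 45
     = 0.342857.
Step 4: Ties present; correction factor C = 1 - 6/(14^3 - 14) = 0.997802. Corrected H = 0.342857 / 0.997802 = 0.343612.
Step 5: Under H0, H ~ chi^2(2); p-value = 0.842142.
Step 6: alpha = 0.1. fail to reject H0.

H = 0.3436, df = 2, p = 0.842142, fail to reject H0.


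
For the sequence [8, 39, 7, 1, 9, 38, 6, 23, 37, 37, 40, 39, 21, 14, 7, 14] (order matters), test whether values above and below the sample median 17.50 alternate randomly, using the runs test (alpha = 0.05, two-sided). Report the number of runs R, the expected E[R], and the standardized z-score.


Step 1: Compute median = 17.50; label A = above, B = below.
Labels in order: BABBBABAAAAAABBB  (n_A = 8, n_B = 8)
Step 2: Count runs R = 7.
Step 3: Under H0 (random ordering), E[R] = 2*n_A*n_B/(n_A+n_B) + 1 = 2*8*8/16 + 1 = 9.0000.
        Var[R] = 2*n_A*n_B*(2*n_A*n_B - n_A - n_B) / ((n_A+n_B)^2 * (n_A+n_B-1)) = 14336/3840 = 3.7333.
        SD[R] = 1.9322.
Step 4: Continuity-corrected z = (R + 0.5 - E[R]) / SD[R] = (7 + 0.5 - 9.0000) / 1.9322 = -0.7763.
Step 5: Two-sided p-value via normal approximation = 2*(1 - Phi(|z|)) = 0.437558.
Step 6: alpha = 0.05. fail to reject H0.

R = 7, z = -0.7763, p = 0.437558, fail to reject H0.


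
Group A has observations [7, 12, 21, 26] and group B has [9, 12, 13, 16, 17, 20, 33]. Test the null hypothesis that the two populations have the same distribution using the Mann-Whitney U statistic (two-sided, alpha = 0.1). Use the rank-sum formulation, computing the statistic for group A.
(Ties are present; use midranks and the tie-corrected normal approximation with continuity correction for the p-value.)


Step 1: Combine and sort all 11 observations; assign midranks.
sorted (value, group): (7,X), (9,Y), (12,X), (12,Y), (13,Y), (16,Y), (17,Y), (20,Y), (21,X), (26,X), (33,Y)
ranks: 7->1, 9->2, 12->3.5, 12->3.5, 13->5, 16->6, 17->7, 20->8, 21->9, 26->10, 33->11
Step 2: Rank sum for X: R1 = 1 + 3.5 + 9 + 10 = 23.5.
Step 3: U_X = R1 - n1(n1+1)/2 = 23.5 - 4*5/2 = 23.5 - 10 = 13.5.
       U_Y = n1*n2 - U_X = 28 - 13.5 = 14.5.
Step 4: Ties are present, so use the tie-corrected normal approximation (with continuity correction) for the p-value.
Step 5: p-value = 1.000000; compare to alpha = 0.1. fail to reject H0.

U_X = 13.5, p = 1.000000, fail to reject H0 at alpha = 0.1.


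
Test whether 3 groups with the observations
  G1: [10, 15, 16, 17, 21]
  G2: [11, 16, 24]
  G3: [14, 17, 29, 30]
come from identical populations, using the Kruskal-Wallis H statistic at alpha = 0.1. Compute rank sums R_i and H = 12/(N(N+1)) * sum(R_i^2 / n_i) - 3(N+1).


Step 1: Combine all N = 12 observations and assign midranks.
sorted (value, group, rank): (10,G1,1), (11,G2,2), (14,G3,3), (15,G1,4), (16,G1,5.5), (16,G2,5.5), (17,G1,7.5), (17,G3,7.5), (21,G1,9), (24,G2,10), (29,G3,11), (30,G3,12)
Step 2: Sum ranks within each group.
R_1 = 27 (n_1 = 5)
R_2 = 17.5 (n_2 = 3)
R_3 = 33.5 (n_3 = 4)
Step 3: H = 12/(N(N+1)) * sum(R_i^2/n_i) - 3(N+1)
     = 12/(12*13) * (27^2/5 + 17.5^2/3 + 33.5^2/4) - 3*13
     = 0.076923 * 528.446 - 39
     = 1.649679.
Step 4: Ties present; correction factor C = 1 - 12/(12^3 - 12) = 0.993007. Corrected H = 1.649679 / 0.993007 = 1.661297.
Step 5: Under H0, H ~ chi^2(2); p-value = 0.435767.
Step 6: alpha = 0.1. fail to reject H0.

H = 1.6613, df = 2, p = 0.435767, fail to reject H0.


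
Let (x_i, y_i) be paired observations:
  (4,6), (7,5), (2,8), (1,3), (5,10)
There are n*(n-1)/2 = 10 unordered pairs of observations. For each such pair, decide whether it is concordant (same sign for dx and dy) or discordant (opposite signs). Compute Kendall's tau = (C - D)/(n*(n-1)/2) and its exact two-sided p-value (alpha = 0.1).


Step 1: Enumerate the 10 unordered pairs (i,j) with i<j and classify each by sign(x_j-x_i) * sign(y_j-y_i).
  (1,2):dx=+3,dy=-1->D; (1,3):dx=-2,dy=+2->D; (1,4):dx=-3,dy=-3->C; (1,5):dx=+1,dy=+4->C
  (2,3):dx=-5,dy=+3->D; (2,4):dx=-6,dy=-2->C; (2,5):dx=-2,dy=+5->D; (3,4):dx=-1,dy=-5->C
  (3,5):dx=+3,dy=+2->C; (4,5):dx=+4,dy=+7->C
Step 2: C = 6, D = 4, total pairs = 10.
Step 3: tau = (C - D)/(n(n-1)/2) = (6 - 4)/10 = 0.200000.
Step 4: Exact two-sided p-value (enumerate n! = 120 permutations of y under H0): p = 0.816667.
Step 5: alpha = 0.1. fail to reject H0.

tau_b = 0.2000 (C=6, D=4), p = 0.816667, fail to reject H0.


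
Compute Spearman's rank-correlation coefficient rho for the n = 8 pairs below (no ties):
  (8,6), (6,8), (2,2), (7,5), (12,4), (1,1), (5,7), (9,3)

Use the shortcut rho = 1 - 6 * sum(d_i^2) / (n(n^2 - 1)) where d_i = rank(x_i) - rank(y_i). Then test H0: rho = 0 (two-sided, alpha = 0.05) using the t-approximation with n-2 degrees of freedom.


Step 1: Rank x and y separately (midranks; no ties here).
rank(x): 8->6, 6->4, 2->2, 7->5, 12->8, 1->1, 5->3, 9->7
rank(y): 6->6, 8->8, 2->2, 5->5, 4->4, 1->1, 7->7, 3->3
Step 2: d_i = R_x(i) - R_y(i); compute d_i^2.
  (6-6)^2=0, (4-8)^2=16, (2-2)^2=0, (5-5)^2=0, (8-4)^2=16, (1-1)^2=0, (3-7)^2=16, (7-3)^2=16
sum(d^2) = 64.
Step 3: rho = 1 - 6*64 / (8*(8^2 - 1)) = 1 - 384/504 = 0.238095.
Step 4: Under H0, t = rho * sqrt((n-2)/(1-rho^2)) = 0.6005 ~ t(6).
Step 5: Two-sided p-value from the t-distribution with 6 df = 0.570156.
Step 6: alpha = 0.05. fail to reject H0.

rho = 0.2381, p = 0.570156, fail to reject H0 at alpha = 0.05.


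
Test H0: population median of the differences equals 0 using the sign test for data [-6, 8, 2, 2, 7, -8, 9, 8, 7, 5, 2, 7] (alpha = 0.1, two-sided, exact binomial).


Step 1: Discard zero differences. Original n = 12; n_eff = number of nonzero differences = 12.
Nonzero differences (with sign): -6, +8, +2, +2, +7, -8, +9, +8, +7, +5, +2, +7
Step 2: Count signs: positive = 10, negative = 2.
Step 3: Under H0: P(positive) = 0.5, so the number of positives S ~ Bin(12, 0.5).
Step 4: Two-sided exact p-value = sum of Bin(12,0.5) probabilities at or below the observed probability = 0.038574.
Step 5: alpha = 0.1. reject H0.

n_eff = 12, pos = 10, neg = 2, p = 0.038574, reject H0.


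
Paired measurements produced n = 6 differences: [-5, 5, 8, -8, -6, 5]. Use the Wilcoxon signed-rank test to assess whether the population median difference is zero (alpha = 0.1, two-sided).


Step 1: Drop any zero differences (none here) and take |d_i|.
|d| = [5, 5, 8, 8, 6, 5]
Step 2: Midrank |d_i| (ties get averaged ranks).
ranks: |5|->2, |5|->2, |8|->5.5, |8|->5.5, |6|->4, |5|->2
Step 3: Attach original signs; sum ranks with positive sign and with negative sign.
W+ = 2 + 5.5 + 2 = 9.5
W- = 2 + 5.5 + 4 = 11.5
(Check: W+ + W- = 21 should equal n(n+1)/2 = 21.)
Step 4: Test statistic W = min(W+, W-) = 9.5.
Step 5: Ties in |d|, so use the tie-corrected normal approximation.
        E[W] = n(n+1)/4 = 6*7/4 = 10.5.
        Tie groups: |d|=5 (t=3), |d|=8 (t=2); sum(t^3 - t) = 30.
        Var[W] = n(n+1)(2n+1)/24 - sum(t^3-t)/48 = 546/24 - 30/48 = 22.125.
        z = (W - E[W]) / sqrt(Var[W]) = (9.5 - 10.5) / 4.7037 = -0.2126.
        Two-sided p = 2*Phi(z) = 0.831641.
Step 6: alpha = 0.1. fail to reject H0.

W+ = 9.5, W- = 11.5, W = min = 9.5, p = 0.831641, fail to reject H0.


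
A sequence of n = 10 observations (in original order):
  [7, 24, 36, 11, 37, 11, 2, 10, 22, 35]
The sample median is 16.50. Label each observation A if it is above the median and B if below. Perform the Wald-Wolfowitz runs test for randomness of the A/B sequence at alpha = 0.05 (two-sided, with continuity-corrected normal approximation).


Step 1: Compute median = 16.50; label A = above, B = below.
Labels in order: BAABABBBAA  (n_A = 5, n_B = 5)
Step 2: Count runs R = 6.
Step 3: Under H0 (random ordering), E[R] = 2*n_A*n_B/(n_A+n_B) + 1 = 2*5*5/10 + 1 = 6.0000.
        Var[R] = 2*n_A*n_B*(2*n_A*n_B - n_A - n_B) / ((n_A+n_B)^2 * (n_A+n_B-1)) = 2000/900 = 2.2222.
        SD[R] = 1.4907.
Step 4: R = E[R], so z = 0 with no continuity correction.
Step 5: Two-sided p-value via normal approximation = 2*(1 - Phi(|z|)) = 1.000000.
Step 6: alpha = 0.05. fail to reject H0.

R = 6, z = 0.0000, p = 1.000000, fail to reject H0.


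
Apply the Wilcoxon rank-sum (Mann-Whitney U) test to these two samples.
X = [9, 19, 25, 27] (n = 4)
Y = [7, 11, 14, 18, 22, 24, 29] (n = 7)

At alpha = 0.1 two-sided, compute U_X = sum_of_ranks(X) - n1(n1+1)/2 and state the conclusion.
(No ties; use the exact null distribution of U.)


Step 1: Combine and sort all 11 observations; assign midranks.
sorted (value, group): (7,Y), (9,X), (11,Y), (14,Y), (18,Y), (19,X), (22,Y), (24,Y), (25,X), (27,X), (29,Y)
ranks: 7->1, 9->2, 11->3, 14->4, 18->5, 19->6, 22->7, 24->8, 25->9, 27->10, 29->11
Step 2: Rank sum for X: R1 = 2 + 6 + 9 + 10 = 27.
Step 3: U_X = R1 - n1(n1+1)/2 = 27 - 4*5/2 = 27 - 10 = 17.
       U_Y = n1*n2 - U_X = 28 - 17 = 11.
Step 4: No ties, so the exact null distribution of U (based on enumerating the C(11,4) = 330 equally likely rank assignments) gives the two-sided p-value.
Step 5: p-value = 0.648485; compare to alpha = 0.1. fail to reject H0.

U_X = 17, p = 0.648485, fail to reject H0 at alpha = 0.1.


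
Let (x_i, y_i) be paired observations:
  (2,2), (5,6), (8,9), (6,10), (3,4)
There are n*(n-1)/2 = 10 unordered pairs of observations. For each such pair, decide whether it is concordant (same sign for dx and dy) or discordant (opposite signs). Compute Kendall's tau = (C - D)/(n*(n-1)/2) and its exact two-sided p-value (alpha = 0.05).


Step 1: Enumerate the 10 unordered pairs (i,j) with i<j and classify each by sign(x_j-x_i) * sign(y_j-y_i).
  (1,2):dx=+3,dy=+4->C; (1,3):dx=+6,dy=+7->C; (1,4):dx=+4,dy=+8->C; (1,5):dx=+1,dy=+2->C
  (2,3):dx=+3,dy=+3->C; (2,4):dx=+1,dy=+4->C; (2,5):dx=-2,dy=-2->C; (3,4):dx=-2,dy=+1->D
  (3,5):dx=-5,dy=-5->C; (4,5):dx=-3,dy=-6->C
Step 2: C = 9, D = 1, total pairs = 10.
Step 3: tau = (C - D)/(n(n-1)/2) = (9 - 1)/10 = 0.800000.
Step 4: Exact two-sided p-value (enumerate n! = 120 permutations of y under H0): p = 0.083333.
Step 5: alpha = 0.05. fail to reject H0.

tau_b = 0.8000 (C=9, D=1), p = 0.083333, fail to reject H0.


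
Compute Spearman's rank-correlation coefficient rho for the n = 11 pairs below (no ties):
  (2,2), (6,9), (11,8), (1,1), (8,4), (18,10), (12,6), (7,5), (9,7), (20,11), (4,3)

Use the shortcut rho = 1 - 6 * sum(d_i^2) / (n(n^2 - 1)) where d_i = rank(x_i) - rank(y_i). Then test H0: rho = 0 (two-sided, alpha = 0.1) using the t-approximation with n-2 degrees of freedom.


Step 1: Rank x and y separately (midranks; no ties here).
rank(x): 2->2, 6->4, 11->8, 1->1, 8->6, 18->10, 12->9, 7->5, 9->7, 20->11, 4->3
rank(y): 2->2, 9->9, 8->8, 1->1, 4->4, 10->10, 6->6, 5->5, 7->7, 11->11, 3->3
Step 2: d_i = R_x(i) - R_y(i); compute d_i^2.
  (2-2)^2=0, (4-9)^2=25, (8-8)^2=0, (1-1)^2=0, (6-4)^2=4, (10-10)^2=0, (9-6)^2=9, (5-5)^2=0, (7-7)^2=0, (11-11)^2=0, (3-3)^2=0
sum(d^2) = 38.
Step 3: rho = 1 - 6*38 / (11*(11^2 - 1)) = 1 - 228/1320 = 0.827273.
Step 4: Under H0, t = rho * sqrt((n-2)/(1-rho^2)) = 4.4176 ~ t(9).
Step 5: Two-sided p-value from the t-distribution with 9 df = 0.001677.
Step 6: alpha = 0.1. reject H0.

rho = 0.8273, p = 0.001677, reject H0 at alpha = 0.1.


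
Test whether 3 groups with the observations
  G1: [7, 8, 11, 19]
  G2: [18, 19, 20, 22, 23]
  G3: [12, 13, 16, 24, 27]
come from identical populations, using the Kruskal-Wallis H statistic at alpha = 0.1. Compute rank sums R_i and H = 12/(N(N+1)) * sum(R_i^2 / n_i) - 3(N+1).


Step 1: Combine all N = 14 observations and assign midranks.
sorted (value, group, rank): (7,G1,1), (8,G1,2), (11,G1,3), (12,G3,4), (13,G3,5), (16,G3,6), (18,G2,7), (19,G1,8.5), (19,G2,8.5), (20,G2,10), (22,G2,11), (23,G2,12), (24,G3,13), (27,G3,14)
Step 2: Sum ranks within each group.
R_1 = 14.5 (n_1 = 4)
R_2 = 48.5 (n_2 = 5)
R_3 = 42 (n_3 = 5)
Step 3: H = 12/(N(N+1)) * sum(R_i^2/n_i) - 3(N+1)
     = 12/(14*15) * (14.5^2/4 + 48.5^2/5 + 42^2/5) - 3*15
     = 0.057143 * 875.812 - 45
     = 5.046429.
Step 4: Ties present; correction factor C = 1 - 6/(14^3 - 14) = 0.997802. Corrected H = 5.046429 / 0.997802 = 5.057544.
Step 5: Under H0, H ~ chi^2(2); p-value = 0.079757.
Step 6: alpha = 0.1. reject H0.

H = 5.0575, df = 2, p = 0.079757, reject H0.


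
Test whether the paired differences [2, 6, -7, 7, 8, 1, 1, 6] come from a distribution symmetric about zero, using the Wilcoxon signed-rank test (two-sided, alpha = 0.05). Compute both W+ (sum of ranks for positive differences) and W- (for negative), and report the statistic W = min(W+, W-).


Step 1: Drop any zero differences (none here) and take |d_i|.
|d| = [2, 6, 7, 7, 8, 1, 1, 6]
Step 2: Midrank |d_i| (ties get averaged ranks).
ranks: |2|->3, |6|->4.5, |7|->6.5, |7|->6.5, |8|->8, |1|->1.5, |1|->1.5, |6|->4.5
Step 3: Attach original signs; sum ranks with positive sign and with negative sign.
W+ = 3 + 4.5 + 6.5 + 8 + 1.5 + 1.5 + 4.5 = 29.5
W- = 6.5 = 6.5
(Check: W+ + W- = 36 should equal n(n+1)/2 = 36.)
Step 4: Test statistic W = min(W+, W-) = 6.5.
Step 5: Ties in |d|, so use the tie-corrected normal approximation.
        E[W] = n(n+1)/4 = 8*9/4 = 18.
        Tie groups: |d|=1 (t=2), |d|=6 (t=2), |d|=7 (t=2); sum(t^3 - t) = 18.
        Var[W] = n(n+1)(2n+1)/24 - sum(t^3-t)/48 = 1224/24 - 18/48 = 50.625.
        z = (W - E[W]) / sqrt(Var[W]) = (6.5 - 18) / 7.1151 = -1.6163.
        Two-sided p = 2*Phi(z) = 0.106035.
Step 6: alpha = 0.05. fail to reject H0.

W+ = 29.5, W- = 6.5, W = min = 6.5, p = 0.106035, fail to reject H0.


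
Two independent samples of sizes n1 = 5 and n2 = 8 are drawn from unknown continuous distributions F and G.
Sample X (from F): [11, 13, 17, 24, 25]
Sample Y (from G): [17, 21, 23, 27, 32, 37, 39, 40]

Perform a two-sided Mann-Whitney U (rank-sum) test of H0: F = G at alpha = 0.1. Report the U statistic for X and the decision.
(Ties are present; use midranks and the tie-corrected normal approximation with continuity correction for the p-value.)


Step 1: Combine and sort all 13 observations; assign midranks.
sorted (value, group): (11,X), (13,X), (17,X), (17,Y), (21,Y), (23,Y), (24,X), (25,X), (27,Y), (32,Y), (37,Y), (39,Y), (40,Y)
ranks: 11->1, 13->2, 17->3.5, 17->3.5, 21->5, 23->6, 24->7, 25->8, 27->9, 32->10, 37->11, 39->12, 40->13
Step 2: Rank sum for X: R1 = 1 + 2 + 3.5 + 7 + 8 = 21.5.
Step 3: U_X = R1 - n1(n1+1)/2 = 21.5 - 5*6/2 = 21.5 - 15 = 6.5.
       U_Y = n1*n2 - U_X = 40 - 6.5 = 33.5.
Step 4: Ties are present, so use the tie-corrected normal approximation (with continuity correction) for the p-value.
Step 5: p-value = 0.056699; compare to alpha = 0.1. reject H0.

U_X = 6.5, p = 0.056699, reject H0 at alpha = 0.1.


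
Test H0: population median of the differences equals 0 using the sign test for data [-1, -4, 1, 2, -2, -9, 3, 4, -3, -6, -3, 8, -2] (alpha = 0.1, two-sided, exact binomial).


Step 1: Discard zero differences. Original n = 13; n_eff = number of nonzero differences = 13.
Nonzero differences (with sign): -1, -4, +1, +2, -2, -9, +3, +4, -3, -6, -3, +8, -2
Step 2: Count signs: positive = 5, negative = 8.
Step 3: Under H0: P(positive) = 0.5, so the number of positives S ~ Bin(13, 0.5).
Step 4: Two-sided exact p-value = sum of Bin(13,0.5) probabilities at or below the observed probability = 0.581055.
Step 5: alpha = 0.1. fail to reject H0.

n_eff = 13, pos = 5, neg = 8, p = 0.581055, fail to reject H0.


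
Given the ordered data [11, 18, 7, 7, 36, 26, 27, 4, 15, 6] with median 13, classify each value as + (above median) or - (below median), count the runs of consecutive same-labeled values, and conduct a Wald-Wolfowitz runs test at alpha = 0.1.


Step 1: Compute median = 13; label A = above, B = below.
Labels in order: BABBAAABAB  (n_A = 5, n_B = 5)
Step 2: Count runs R = 7.
Step 3: Under H0 (random ordering), E[R] = 2*n_A*n_B/(n_A+n_B) + 1 = 2*5*5/10 + 1 = 6.0000.
        Var[R] = 2*n_A*n_B*(2*n_A*n_B - n_A - n_B) / ((n_A+n_B)^2 * (n_A+n_B-1)) = 2000/900 = 2.2222.
        SD[R] = 1.4907.
Step 4: Continuity-corrected z = (R - 0.5 - E[R]) / SD[R] = (7 - 0.5 - 6.0000) / 1.4907 = 0.3354.
Step 5: Two-sided p-value via normal approximation = 2*(1 - Phi(|z|)) = 0.737316.
Step 6: alpha = 0.1. fail to reject H0.

R = 7, z = 0.3354, p = 0.737316, fail to reject H0.


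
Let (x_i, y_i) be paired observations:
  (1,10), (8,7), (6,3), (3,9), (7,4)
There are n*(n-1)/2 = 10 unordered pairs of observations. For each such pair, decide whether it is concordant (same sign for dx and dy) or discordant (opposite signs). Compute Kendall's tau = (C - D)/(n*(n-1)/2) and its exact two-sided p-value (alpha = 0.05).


Step 1: Enumerate the 10 unordered pairs (i,j) with i<j and classify each by sign(x_j-x_i) * sign(y_j-y_i).
  (1,2):dx=+7,dy=-3->D; (1,3):dx=+5,dy=-7->D; (1,4):dx=+2,dy=-1->D; (1,5):dx=+6,dy=-6->D
  (2,3):dx=-2,dy=-4->C; (2,4):dx=-5,dy=+2->D; (2,5):dx=-1,dy=-3->C; (3,4):dx=-3,dy=+6->D
  (3,5):dx=+1,dy=+1->C; (4,5):dx=+4,dy=-5->D
Step 2: C = 3, D = 7, total pairs = 10.
Step 3: tau = (C - D)/(n(n-1)/2) = (3 - 7)/10 = -0.400000.
Step 4: Exact two-sided p-value (enumerate n! = 120 permutations of y under H0): p = 0.483333.
Step 5: alpha = 0.05. fail to reject H0.

tau_b = -0.4000 (C=3, D=7), p = 0.483333, fail to reject H0.


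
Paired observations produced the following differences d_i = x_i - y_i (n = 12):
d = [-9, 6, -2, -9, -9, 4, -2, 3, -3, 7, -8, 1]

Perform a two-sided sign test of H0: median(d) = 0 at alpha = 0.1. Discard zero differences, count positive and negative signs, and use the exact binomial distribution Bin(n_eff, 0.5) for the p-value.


Step 1: Discard zero differences. Original n = 12; n_eff = number of nonzero differences = 12.
Nonzero differences (with sign): -9, +6, -2, -9, -9, +4, -2, +3, -3, +7, -8, +1
Step 2: Count signs: positive = 5, negative = 7.
Step 3: Under H0: P(positive) = 0.5, so the number of positives S ~ Bin(12, 0.5).
Step 4: Two-sided exact p-value = sum of Bin(12,0.5) probabilities at or below the observed probability = 0.774414.
Step 5: alpha = 0.1. fail to reject H0.

n_eff = 12, pos = 5, neg = 7, p = 0.774414, fail to reject H0.


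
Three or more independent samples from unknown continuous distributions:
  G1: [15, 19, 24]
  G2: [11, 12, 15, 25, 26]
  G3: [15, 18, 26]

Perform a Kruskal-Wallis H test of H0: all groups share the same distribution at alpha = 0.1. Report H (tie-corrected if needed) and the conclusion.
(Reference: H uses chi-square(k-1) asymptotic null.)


Step 1: Combine all N = 11 observations and assign midranks.
sorted (value, group, rank): (11,G2,1), (12,G2,2), (15,G1,4), (15,G2,4), (15,G3,4), (18,G3,6), (19,G1,7), (24,G1,8), (25,G2,9), (26,G2,10.5), (26,G3,10.5)
Step 2: Sum ranks within each group.
R_1 = 19 (n_1 = 3)
R_2 = 26.5 (n_2 = 5)
R_3 = 20.5 (n_3 = 3)
Step 3: H = 12/(N(N+1)) * sum(R_i^2/n_i) - 3(N+1)
     = 12/(11*12) * (19^2/3 + 26.5^2/5 + 20.5^2/3) - 3*12
     = 0.090909 * 400.867 - 36
     = 0.442424.
Step 4: Ties present; correction factor C = 1 - 30/(11^3 - 11) = 0.977273. Corrected H = 0.442424 / 0.977273 = 0.452713.
Step 5: Under H0, H ~ chi^2(2); p-value = 0.797434.
Step 6: alpha = 0.1. fail to reject H0.

H = 0.4527, df = 2, p = 0.797434, fail to reject H0.


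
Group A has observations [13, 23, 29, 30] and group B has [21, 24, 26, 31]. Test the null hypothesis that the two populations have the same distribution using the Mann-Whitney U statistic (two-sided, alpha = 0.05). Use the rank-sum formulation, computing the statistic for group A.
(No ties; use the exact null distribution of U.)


Step 1: Combine and sort all 8 observations; assign midranks.
sorted (value, group): (13,X), (21,Y), (23,X), (24,Y), (26,Y), (29,X), (30,X), (31,Y)
ranks: 13->1, 21->2, 23->3, 24->4, 26->5, 29->6, 30->7, 31->8
Step 2: Rank sum for X: R1 = 1 + 3 + 6 + 7 = 17.
Step 3: U_X = R1 - n1(n1+1)/2 = 17 - 4*5/2 = 17 - 10 = 7.
       U_Y = n1*n2 - U_X = 16 - 7 = 9.
Step 4: No ties, so the exact null distribution of U (based on enumerating the C(8,4) = 70 equally likely rank assignments) gives the two-sided p-value.
Step 5: p-value = 0.885714; compare to alpha = 0.05. fail to reject H0.

U_X = 7, p = 0.885714, fail to reject H0 at alpha = 0.05.


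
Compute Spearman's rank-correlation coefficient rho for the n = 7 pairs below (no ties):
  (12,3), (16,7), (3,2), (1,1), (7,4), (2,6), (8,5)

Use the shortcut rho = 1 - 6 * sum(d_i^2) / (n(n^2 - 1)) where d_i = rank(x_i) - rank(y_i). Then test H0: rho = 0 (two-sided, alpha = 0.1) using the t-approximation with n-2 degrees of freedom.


Step 1: Rank x and y separately (midranks; no ties here).
rank(x): 12->6, 16->7, 3->3, 1->1, 7->4, 2->2, 8->5
rank(y): 3->3, 7->7, 2->2, 1->1, 4->4, 6->6, 5->5
Step 2: d_i = R_x(i) - R_y(i); compute d_i^2.
  (6-3)^2=9, (7-7)^2=0, (3-2)^2=1, (1-1)^2=0, (4-4)^2=0, (2-6)^2=16, (5-5)^2=0
sum(d^2) = 26.
Step 3: rho = 1 - 6*26 / (7*(7^2 - 1)) = 1 - 156/336 = 0.535714.
Step 4: Under H0, t = rho * sqrt((n-2)/(1-rho^2)) = 1.4186 ~ t(5).
Step 5: Two-sided p-value from the t-distribution with 5 df = 0.215217.
Step 6: alpha = 0.1. fail to reject H0.

rho = 0.5357, p = 0.215217, fail to reject H0 at alpha = 0.1.


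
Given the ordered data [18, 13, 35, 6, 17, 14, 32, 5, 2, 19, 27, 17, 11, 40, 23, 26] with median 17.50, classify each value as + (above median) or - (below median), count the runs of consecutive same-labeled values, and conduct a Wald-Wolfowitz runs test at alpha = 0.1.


Step 1: Compute median = 17.50; label A = above, B = below.
Labels in order: ABABBBABBAABBAAA  (n_A = 8, n_B = 8)
Step 2: Count runs R = 9.
Step 3: Under H0 (random ordering), E[R] = 2*n_A*n_B/(n_A+n_B) + 1 = 2*8*8/16 + 1 = 9.0000.
        Var[R] = 2*n_A*n_B*(2*n_A*n_B - n_A - n_B) / ((n_A+n_B)^2 * (n_A+n_B-1)) = 14336/3840 = 3.7333.
        SD[R] = 1.9322.
Step 4: R = E[R], so z = 0 with no continuity correction.
Step 5: Two-sided p-value via normal approximation = 2*(1 - Phi(|z|)) = 1.000000.
Step 6: alpha = 0.1. fail to reject H0.

R = 9, z = 0.0000, p = 1.000000, fail to reject H0.


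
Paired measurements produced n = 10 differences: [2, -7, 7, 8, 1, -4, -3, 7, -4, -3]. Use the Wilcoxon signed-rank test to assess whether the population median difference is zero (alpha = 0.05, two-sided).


Step 1: Drop any zero differences (none here) and take |d_i|.
|d| = [2, 7, 7, 8, 1, 4, 3, 7, 4, 3]
Step 2: Midrank |d_i| (ties get averaged ranks).
ranks: |2|->2, |7|->8, |7|->8, |8|->10, |1|->1, |4|->5.5, |3|->3.5, |7|->8, |4|->5.5, |3|->3.5
Step 3: Attach original signs; sum ranks with positive sign and with negative sign.
W+ = 2 + 8 + 10 + 1 + 8 = 29
W- = 8 + 5.5 + 3.5 + 5.5 + 3.5 = 26
(Check: W+ + W- = 55 should equal n(n+1)/2 = 55.)
Step 4: Test statistic W = min(W+, W-) = 26.
Step 5: Ties in |d|, so use the tie-corrected normal approximation.
        E[W] = n(n+1)/4 = 10*11/4 = 27.5.
        Tie groups: |d|=3 (t=2), |d|=4 (t=2), |d|=7 (t=3); sum(t^3 - t) = 36.
        Var[W] = n(n+1)(2n+1)/24 - sum(t^3-t)/48 = 2310/24 - 36/48 = 95.5.
        z = (W - E[W]) / sqrt(Var[W]) = (26 - 27.5) / 9.7724 = -0.1535.
        Two-sided p = 2*Phi(z) = 0.878009.
Step 6: alpha = 0.05. fail to reject H0.

W+ = 29, W- = 26, W = min = 26, p = 0.878009, fail to reject H0.


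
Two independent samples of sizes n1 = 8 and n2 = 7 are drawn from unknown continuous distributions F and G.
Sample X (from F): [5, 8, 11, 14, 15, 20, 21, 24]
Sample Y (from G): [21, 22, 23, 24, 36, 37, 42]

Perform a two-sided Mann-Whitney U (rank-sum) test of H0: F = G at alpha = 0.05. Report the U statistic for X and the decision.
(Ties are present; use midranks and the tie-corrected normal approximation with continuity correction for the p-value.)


Step 1: Combine and sort all 15 observations; assign midranks.
sorted (value, group): (5,X), (8,X), (11,X), (14,X), (15,X), (20,X), (21,X), (21,Y), (22,Y), (23,Y), (24,X), (24,Y), (36,Y), (37,Y), (42,Y)
ranks: 5->1, 8->2, 11->3, 14->4, 15->5, 20->6, 21->7.5, 21->7.5, 22->9, 23->10, 24->11.5, 24->11.5, 36->13, 37->14, 42->15
Step 2: Rank sum for X: R1 = 1 + 2 + 3 + 4 + 5 + 6 + 7.5 + 11.5 = 40.
Step 3: U_X = R1 - n1(n1+1)/2 = 40 - 8*9/2 = 40 - 36 = 4.
       U_Y = n1*n2 - U_X = 56 - 4 = 52.
Step 4: Ties are present, so use the tie-corrected normal approximation (with continuity correction) for the p-value.
Step 5: p-value = 0.006441; compare to alpha = 0.05. reject H0.

U_X = 4, p = 0.006441, reject H0 at alpha = 0.05.


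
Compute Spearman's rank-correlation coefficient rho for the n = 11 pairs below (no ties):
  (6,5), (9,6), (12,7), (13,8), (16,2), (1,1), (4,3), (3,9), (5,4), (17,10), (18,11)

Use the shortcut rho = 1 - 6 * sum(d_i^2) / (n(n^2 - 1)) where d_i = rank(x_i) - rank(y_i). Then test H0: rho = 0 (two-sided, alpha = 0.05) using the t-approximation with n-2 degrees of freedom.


Step 1: Rank x and y separately (midranks; no ties here).
rank(x): 6->5, 9->6, 12->7, 13->8, 16->9, 1->1, 4->3, 3->2, 5->4, 17->10, 18->11
rank(y): 5->5, 6->6, 7->7, 8->8, 2->2, 1->1, 3->3, 9->9, 4->4, 10->10, 11->11
Step 2: d_i = R_x(i) - R_y(i); compute d_i^2.
  (5-5)^2=0, (6-6)^2=0, (7-7)^2=0, (8-8)^2=0, (9-2)^2=49, (1-1)^2=0, (3-3)^2=0, (2-9)^2=49, (4-4)^2=0, (10-10)^2=0, (11-11)^2=0
sum(d^2) = 98.
Step 3: rho = 1 - 6*98 / (11*(11^2 - 1)) = 1 - 588/1320 = 0.554545.
Step 4: Under H0, t = rho * sqrt((n-2)/(1-rho^2)) = 1.9992 ~ t(9).
Step 5: Two-sided p-value from the t-distribution with 9 df = 0.076652.
Step 6: alpha = 0.05. fail to reject H0.

rho = 0.5545, p = 0.076652, fail to reject H0 at alpha = 0.05.


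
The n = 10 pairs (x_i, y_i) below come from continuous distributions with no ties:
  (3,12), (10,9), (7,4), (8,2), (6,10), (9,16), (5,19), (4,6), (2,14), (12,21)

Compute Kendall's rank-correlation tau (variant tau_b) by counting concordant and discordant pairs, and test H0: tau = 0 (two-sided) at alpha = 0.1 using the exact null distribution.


Step 1: Enumerate the 45 unordered pairs (i,j) with i<j and classify each by sign(x_j-x_i) * sign(y_j-y_i).
  (1,2):dx=+7,dy=-3->D; (1,3):dx=+4,dy=-8->D; (1,4):dx=+5,dy=-10->D; (1,5):dx=+3,dy=-2->D
  (1,6):dx=+6,dy=+4->C; (1,7):dx=+2,dy=+7->C; (1,8):dx=+1,dy=-6->D; (1,9):dx=-1,dy=+2->D
  (1,10):dx=+9,dy=+9->C; (2,3):dx=-3,dy=-5->C; (2,4):dx=-2,dy=-7->C; (2,5):dx=-4,dy=+1->D
  (2,6):dx=-1,dy=+7->D; (2,7):dx=-5,dy=+10->D; (2,8):dx=-6,dy=-3->C; (2,9):dx=-8,dy=+5->D
  (2,10):dx=+2,dy=+12->C; (3,4):dx=+1,dy=-2->D; (3,5):dx=-1,dy=+6->D; (3,6):dx=+2,dy=+12->C
  (3,7):dx=-2,dy=+15->D; (3,8):dx=-3,dy=+2->D; (3,9):dx=-5,dy=+10->D; (3,10):dx=+5,dy=+17->C
  (4,5):dx=-2,dy=+8->D; (4,6):dx=+1,dy=+14->C; (4,7):dx=-3,dy=+17->D; (4,8):dx=-4,dy=+4->D
  (4,9):dx=-6,dy=+12->D; (4,10):dx=+4,dy=+19->C; (5,6):dx=+3,dy=+6->C; (5,7):dx=-1,dy=+9->D
  (5,8):dx=-2,dy=-4->C; (5,9):dx=-4,dy=+4->D; (5,10):dx=+6,dy=+11->C; (6,7):dx=-4,dy=+3->D
  (6,8):dx=-5,dy=-10->C; (6,9):dx=-7,dy=-2->C; (6,10):dx=+3,dy=+5->C; (7,8):dx=-1,dy=-13->C
  (7,9):dx=-3,dy=-5->C; (7,10):dx=+7,dy=+2->C; (8,9):dx=-2,dy=+8->D; (8,10):dx=+8,dy=+15->C
  (9,10):dx=+10,dy=+7->C
Step 2: C = 22, D = 23, total pairs = 45.
Step 3: tau = (C - D)/(n(n-1)/2) = (22 - 23)/45 = -0.022222.
Step 4: Exact two-sided p-value (enumerate n! = 3628800 permutations of y under H0): p = 1.000000.
Step 5: alpha = 0.1. fail to reject H0.

tau_b = -0.0222 (C=22, D=23), p = 1.000000, fail to reject H0.


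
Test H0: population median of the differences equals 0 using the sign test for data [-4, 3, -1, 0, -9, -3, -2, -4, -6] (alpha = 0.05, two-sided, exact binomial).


Step 1: Discard zero differences. Original n = 9; n_eff = number of nonzero differences = 8.
Nonzero differences (with sign): -4, +3, -1, -9, -3, -2, -4, -6
Step 2: Count signs: positive = 1, negative = 7.
Step 3: Under H0: P(positive) = 0.5, so the number of positives S ~ Bin(8, 0.5).
Step 4: Two-sided exact p-value = sum of Bin(8,0.5) probabilities at or below the observed probability = 0.070312.
Step 5: alpha = 0.05. fail to reject H0.

n_eff = 8, pos = 1, neg = 7, p = 0.070312, fail to reject H0.


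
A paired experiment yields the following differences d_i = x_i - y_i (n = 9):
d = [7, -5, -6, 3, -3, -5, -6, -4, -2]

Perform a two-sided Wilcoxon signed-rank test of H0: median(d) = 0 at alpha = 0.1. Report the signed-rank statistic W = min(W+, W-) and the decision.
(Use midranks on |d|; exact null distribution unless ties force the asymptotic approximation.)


Step 1: Drop any zero differences (none here) and take |d_i|.
|d| = [7, 5, 6, 3, 3, 5, 6, 4, 2]
Step 2: Midrank |d_i| (ties get averaged ranks).
ranks: |7|->9, |5|->5.5, |6|->7.5, |3|->2.5, |3|->2.5, |5|->5.5, |6|->7.5, |4|->4, |2|->1
Step 3: Attach original signs; sum ranks with positive sign and with negative sign.
W+ = 9 + 2.5 = 11.5
W- = 5.5 + 7.5 + 2.5 + 5.5 + 7.5 + 4 + 1 = 33.5
(Check: W+ + W- = 45 should equal n(n+1)/2 = 45.)
Step 4: Test statistic W = min(W+, W-) = 11.5.
Step 5: Ties in |d|, so use the tie-corrected normal approximation.
        E[W] = n(n+1)/4 = 9*10/4 = 22.5.
        Tie groups: |d|=3 (t=2), |d|=5 (t=2), |d|=6 (t=2); sum(t^3 - t) = 18.
        Var[W] = n(n+1)(2n+1)/24 - sum(t^3-t)/48 = 1710/24 - 18/48 = 70.875.
        z = (W - E[W]) / sqrt(Var[W]) = (11.5 - 22.5) / 8.4187 = -1.3066.
        Two-sided p = 2*Phi(z) = 0.191345.
Step 6: alpha = 0.1. fail to reject H0.

W+ = 11.5, W- = 33.5, W = min = 11.5, p = 0.191345, fail to reject H0.


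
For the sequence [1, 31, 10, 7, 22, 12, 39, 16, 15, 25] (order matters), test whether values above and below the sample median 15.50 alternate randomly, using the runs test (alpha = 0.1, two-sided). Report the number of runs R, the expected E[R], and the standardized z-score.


Step 1: Compute median = 15.50; label A = above, B = below.
Labels in order: BABBABAABA  (n_A = 5, n_B = 5)
Step 2: Count runs R = 8.
Step 3: Under H0 (random ordering), E[R] = 2*n_A*n_B/(n_A+n_B) + 1 = 2*5*5/10 + 1 = 6.0000.
        Var[R] = 2*n_A*n_B*(2*n_A*n_B - n_A - n_B) / ((n_A+n_B)^2 * (n_A+n_B-1)) = 2000/900 = 2.2222.
        SD[R] = 1.4907.
Step 4: Continuity-corrected z = (R - 0.5 - E[R]) / SD[R] = (8 - 0.5 - 6.0000) / 1.4907 = 1.0062.
Step 5: Two-sided p-value via normal approximation = 2*(1 - Phi(|z|)) = 0.314305.
Step 6: alpha = 0.1. fail to reject H0.

R = 8, z = 1.0062, p = 0.314305, fail to reject H0.


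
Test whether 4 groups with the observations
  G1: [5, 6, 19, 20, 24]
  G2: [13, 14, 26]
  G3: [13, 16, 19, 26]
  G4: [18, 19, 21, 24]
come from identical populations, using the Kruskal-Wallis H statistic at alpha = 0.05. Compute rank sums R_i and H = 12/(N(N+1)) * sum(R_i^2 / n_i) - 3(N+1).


Step 1: Combine all N = 16 observations and assign midranks.
sorted (value, group, rank): (5,G1,1), (6,G1,2), (13,G2,3.5), (13,G3,3.5), (14,G2,5), (16,G3,6), (18,G4,7), (19,G1,9), (19,G3,9), (19,G4,9), (20,G1,11), (21,G4,12), (24,G1,13.5), (24,G4,13.5), (26,G2,15.5), (26,G3,15.5)
Step 2: Sum ranks within each group.
R_1 = 36.5 (n_1 = 5)
R_2 = 24 (n_2 = 3)
R_3 = 34 (n_3 = 4)
R_4 = 41.5 (n_4 = 4)
Step 3: H = 12/(N(N+1)) * sum(R_i^2/n_i) - 3(N+1)
     = 12/(16*17) * (36.5^2/5 + 24^2/3 + 34^2/4 + 41.5^2/4) - 3*17
     = 0.044118 * 1178.01 - 51
     = 0.971140.
Step 4: Ties present; correction factor C = 1 - 42/(16^3 - 16) = 0.989706. Corrected H = 0.971140 / 0.989706 = 0.981241.
Step 5: Under H0, H ~ chi^2(3); p-value = 0.805791.
Step 6: alpha = 0.05. fail to reject H0.

H = 0.9812, df = 3, p = 0.805791, fail to reject H0.


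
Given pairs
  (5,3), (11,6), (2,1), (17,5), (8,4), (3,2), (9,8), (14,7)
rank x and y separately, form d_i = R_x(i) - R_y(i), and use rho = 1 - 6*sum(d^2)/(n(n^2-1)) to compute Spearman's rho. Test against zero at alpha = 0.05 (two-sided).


Step 1: Rank x and y separately (midranks; no ties here).
rank(x): 5->3, 11->6, 2->1, 17->8, 8->4, 3->2, 9->5, 14->7
rank(y): 3->3, 6->6, 1->1, 5->5, 4->4, 2->2, 8->8, 7->7
Step 2: d_i = R_x(i) - R_y(i); compute d_i^2.
  (3-3)^2=0, (6-6)^2=0, (1-1)^2=0, (8-5)^2=9, (4-4)^2=0, (2-2)^2=0, (5-8)^2=9, (7-7)^2=0
sum(d^2) = 18.
Step 3: rho = 1 - 6*18 / (8*(8^2 - 1)) = 1 - 108/504 = 0.785714.
Step 4: Under H0, t = rho * sqrt((n-2)/(1-rho^2)) = 3.1113 ~ t(6).
Step 5: Two-sided p-value from the t-distribution with 6 df = 0.020815.
Step 6: alpha = 0.05. reject H0.

rho = 0.7857, p = 0.020815, reject H0 at alpha = 0.05.


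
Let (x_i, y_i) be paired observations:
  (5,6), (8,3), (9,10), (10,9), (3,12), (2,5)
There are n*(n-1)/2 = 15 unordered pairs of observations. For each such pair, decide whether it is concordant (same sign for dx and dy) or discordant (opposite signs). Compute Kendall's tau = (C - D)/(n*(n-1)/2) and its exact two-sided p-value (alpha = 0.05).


Step 1: Enumerate the 15 unordered pairs (i,j) with i<j and classify each by sign(x_j-x_i) * sign(y_j-y_i).
  (1,2):dx=+3,dy=-3->D; (1,3):dx=+4,dy=+4->C; (1,4):dx=+5,dy=+3->C; (1,5):dx=-2,dy=+6->D
  (1,6):dx=-3,dy=-1->C; (2,3):dx=+1,dy=+7->C; (2,4):dx=+2,dy=+6->C; (2,5):dx=-5,dy=+9->D
  (2,6):dx=-6,dy=+2->D; (3,4):dx=+1,dy=-1->D; (3,5):dx=-6,dy=+2->D; (3,6):dx=-7,dy=-5->C
  (4,5):dx=-7,dy=+3->D; (4,6):dx=-8,dy=-4->C; (5,6):dx=-1,dy=-7->C
Step 2: C = 8, D = 7, total pairs = 15.
Step 3: tau = (C - D)/(n(n-1)/2) = (8 - 7)/15 = 0.066667.
Step 4: Exact two-sided p-value (enumerate n! = 720 permutations of y under H0): p = 1.000000.
Step 5: alpha = 0.05. fail to reject H0.

tau_b = 0.0667 (C=8, D=7), p = 1.000000, fail to reject H0.


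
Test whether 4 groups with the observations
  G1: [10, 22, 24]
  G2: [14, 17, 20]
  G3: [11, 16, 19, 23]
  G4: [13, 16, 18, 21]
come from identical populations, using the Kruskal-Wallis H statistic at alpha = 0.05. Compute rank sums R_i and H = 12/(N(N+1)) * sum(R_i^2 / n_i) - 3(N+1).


Step 1: Combine all N = 14 observations and assign midranks.
sorted (value, group, rank): (10,G1,1), (11,G3,2), (13,G4,3), (14,G2,4), (16,G3,5.5), (16,G4,5.5), (17,G2,7), (18,G4,8), (19,G3,9), (20,G2,10), (21,G4,11), (22,G1,12), (23,G3,13), (24,G1,14)
Step 2: Sum ranks within each group.
R_1 = 27 (n_1 = 3)
R_2 = 21 (n_2 = 3)
R_3 = 29.5 (n_3 = 4)
R_4 = 27.5 (n_4 = 4)
Step 3: H = 12/(N(N+1)) * sum(R_i^2/n_i) - 3(N+1)
     = 12/(14*15) * (27^2/3 + 21^2/3 + 29.5^2/4 + 27.5^2/4) - 3*15
     = 0.057143 * 796.625 - 45
     = 0.521429.
Step 4: Ties present; correction factor C = 1 - 6/(14^3 - 14) = 0.997802. Corrected H = 0.521429 / 0.997802 = 0.522577.
Step 5: Under H0, H ~ chi^2(3); p-value = 0.913904.
Step 6: alpha = 0.05. fail to reject H0.

H = 0.5226, df = 3, p = 0.913904, fail to reject H0.


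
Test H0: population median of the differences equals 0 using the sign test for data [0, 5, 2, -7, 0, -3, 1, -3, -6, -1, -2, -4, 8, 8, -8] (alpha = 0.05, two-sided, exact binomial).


Step 1: Discard zero differences. Original n = 15; n_eff = number of nonzero differences = 13.
Nonzero differences (with sign): +5, +2, -7, -3, +1, -3, -6, -1, -2, -4, +8, +8, -8
Step 2: Count signs: positive = 5, negative = 8.
Step 3: Under H0: P(positive) = 0.5, so the number of positives S ~ Bin(13, 0.5).
Step 4: Two-sided exact p-value = sum of Bin(13,0.5) probabilities at or below the observed probability = 0.581055.
Step 5: alpha = 0.05. fail to reject H0.

n_eff = 13, pos = 5, neg = 8, p = 0.581055, fail to reject H0.


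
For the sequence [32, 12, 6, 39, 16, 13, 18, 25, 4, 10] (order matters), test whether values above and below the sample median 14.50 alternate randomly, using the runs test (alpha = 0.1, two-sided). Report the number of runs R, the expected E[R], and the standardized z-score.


Step 1: Compute median = 14.50; label A = above, B = below.
Labels in order: ABBAABAABB  (n_A = 5, n_B = 5)
Step 2: Count runs R = 6.
Step 3: Under H0 (random ordering), E[R] = 2*n_A*n_B/(n_A+n_B) + 1 = 2*5*5/10 + 1 = 6.0000.
        Var[R] = 2*n_A*n_B*(2*n_A*n_B - n_A - n_B) / ((n_A+n_B)^2 * (n_A+n_B-1)) = 2000/900 = 2.2222.
        SD[R] = 1.4907.
Step 4: R = E[R], so z = 0 with no continuity correction.
Step 5: Two-sided p-value via normal approximation = 2*(1 - Phi(|z|)) = 1.000000.
Step 6: alpha = 0.1. fail to reject H0.

R = 6, z = 0.0000, p = 1.000000, fail to reject H0.


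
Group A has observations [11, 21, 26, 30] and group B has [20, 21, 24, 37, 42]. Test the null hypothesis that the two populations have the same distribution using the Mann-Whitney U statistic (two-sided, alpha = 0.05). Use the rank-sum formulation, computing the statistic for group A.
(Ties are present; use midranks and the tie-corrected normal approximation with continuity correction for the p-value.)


Step 1: Combine and sort all 9 observations; assign midranks.
sorted (value, group): (11,X), (20,Y), (21,X), (21,Y), (24,Y), (26,X), (30,X), (37,Y), (42,Y)
ranks: 11->1, 20->2, 21->3.5, 21->3.5, 24->5, 26->6, 30->7, 37->8, 42->9
Step 2: Rank sum for X: R1 = 1 + 3.5 + 6 + 7 = 17.5.
Step 3: U_X = R1 - n1(n1+1)/2 = 17.5 - 4*5/2 = 17.5 - 10 = 7.5.
       U_Y = n1*n2 - U_X = 20 - 7.5 = 12.5.
Step 4: Ties are present, so use the tie-corrected normal approximation (with continuity correction) for the p-value.
Step 5: p-value = 0.622753; compare to alpha = 0.05. fail to reject H0.

U_X = 7.5, p = 0.622753, fail to reject H0 at alpha = 0.05.


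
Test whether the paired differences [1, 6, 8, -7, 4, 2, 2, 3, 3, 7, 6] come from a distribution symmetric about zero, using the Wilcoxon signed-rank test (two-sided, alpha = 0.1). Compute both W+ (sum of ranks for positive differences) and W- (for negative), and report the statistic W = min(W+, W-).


Step 1: Drop any zero differences (none here) and take |d_i|.
|d| = [1, 6, 8, 7, 4, 2, 2, 3, 3, 7, 6]
Step 2: Midrank |d_i| (ties get averaged ranks).
ranks: |1|->1, |6|->7.5, |8|->11, |7|->9.5, |4|->6, |2|->2.5, |2|->2.5, |3|->4.5, |3|->4.5, |7|->9.5, |6|->7.5
Step 3: Attach original signs; sum ranks with positive sign and with negative sign.
W+ = 1 + 7.5 + 11 + 6 + 2.5 + 2.5 + 4.5 + 4.5 + 9.5 + 7.5 = 56.5
W- = 9.5 = 9.5
(Check: W+ + W- = 66 should equal n(n+1)/2 = 66.)
Step 4: Test statistic W = min(W+, W-) = 9.5.
Step 5: Ties in |d|, so use the tie-corrected normal approximation.
        E[W] = n(n+1)/4 = 11*12/4 = 33.
        Tie groups: |d|=2 (t=2), |d|=3 (t=2), |d|=6 (t=2), |d|=7 (t=2); sum(t^3 - t) = 24.
        Var[W] = n(n+1)(2n+1)/24 - sum(t^3-t)/48 = 3036/24 - 24/48 = 126.
        z = (W - E[W]) / sqrt(Var[W]) = (9.5 - 33) / 11.2250 = -2.0935.
        Two-sided p = 2*Phi(z) = 0.036300.
Step 6: alpha = 0.1. reject H0.

W+ = 56.5, W- = 9.5, W = min = 9.5, p = 0.036300, reject H0.


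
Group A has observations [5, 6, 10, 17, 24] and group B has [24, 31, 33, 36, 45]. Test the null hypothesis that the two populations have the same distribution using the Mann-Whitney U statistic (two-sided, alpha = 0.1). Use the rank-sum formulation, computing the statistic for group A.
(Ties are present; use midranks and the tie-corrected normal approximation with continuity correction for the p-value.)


Step 1: Combine and sort all 10 observations; assign midranks.
sorted (value, group): (5,X), (6,X), (10,X), (17,X), (24,X), (24,Y), (31,Y), (33,Y), (36,Y), (45,Y)
ranks: 5->1, 6->2, 10->3, 17->4, 24->5.5, 24->5.5, 31->7, 33->8, 36->9, 45->10
Step 2: Rank sum for X: R1 = 1 + 2 + 3 + 4 + 5.5 = 15.5.
Step 3: U_X = R1 - n1(n1+1)/2 = 15.5 - 5*6/2 = 15.5 - 15 = 0.5.
       U_Y = n1*n2 - U_X = 25 - 0.5 = 24.5.
Step 4: Ties are present, so use the tie-corrected normal approximation (with continuity correction) for the p-value.
Step 5: p-value = 0.015971; compare to alpha = 0.1. reject H0.

U_X = 0.5, p = 0.015971, reject H0 at alpha = 0.1.


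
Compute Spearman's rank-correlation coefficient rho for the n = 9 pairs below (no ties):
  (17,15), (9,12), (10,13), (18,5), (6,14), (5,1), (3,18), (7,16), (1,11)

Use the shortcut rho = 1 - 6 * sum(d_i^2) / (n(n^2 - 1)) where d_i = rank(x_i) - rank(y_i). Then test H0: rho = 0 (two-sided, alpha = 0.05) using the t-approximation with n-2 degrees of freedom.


Step 1: Rank x and y separately (midranks; no ties here).
rank(x): 17->8, 9->6, 10->7, 18->9, 6->4, 5->3, 3->2, 7->5, 1->1
rank(y): 15->7, 12->4, 13->5, 5->2, 14->6, 1->1, 18->9, 16->8, 11->3
Step 2: d_i = R_x(i) - R_y(i); compute d_i^2.
  (8-7)^2=1, (6-4)^2=4, (7-5)^2=4, (9-2)^2=49, (4-6)^2=4, (3-1)^2=4, (2-9)^2=49, (5-8)^2=9, (1-3)^2=4
sum(d^2) = 128.
Step 3: rho = 1 - 6*128 / (9*(9^2 - 1)) = 1 - 768/720 = -0.066667.
Step 4: Under H0, t = rho * sqrt((n-2)/(1-rho^2)) = -0.1768 ~ t(7).
Step 5: Two-sided p-value from the t-distribution with 7 df = 0.864690.
Step 6: alpha = 0.05. fail to reject H0.

rho = -0.0667, p = 0.864690, fail to reject H0 at alpha = 0.05.
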